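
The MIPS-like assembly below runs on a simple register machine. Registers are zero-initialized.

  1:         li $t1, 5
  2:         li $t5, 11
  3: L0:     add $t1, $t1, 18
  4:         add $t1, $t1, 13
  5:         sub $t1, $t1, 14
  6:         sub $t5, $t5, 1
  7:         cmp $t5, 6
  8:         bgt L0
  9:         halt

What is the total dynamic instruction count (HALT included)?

33

li $t1, 5 → $t1=5
li $t5, 11 → $t5=11
add $t1, $t1, 18 → $t1=5+18=23
add $t1, $t1, 13 → $t1=23+13=36
sub $t1, $t1, 14 → $t1=36-14=22
sub $t5, $t5, 1 → $t5=11-1=10
cmp $t5, 6  (cmp 10,6)
bgt L0: taken
add $t1, $t1, 18 → $t1=22+18=40
add $t1, $t1, 13 → $t1=40+13=53
sub $t1, $t1, 14 → $t1=53-14=39
sub $t5, $t5, 1 → $t5=10-1=9
cmp $t5, 6  (cmp 9,6)
bgt L0: taken
add $t1, $t1, 18 → $t1=39+18=57
add $t1, $t1, 13 → $t1=57+13=70
sub $t1, $t1, 14 → $t1=70-14=56
sub $t5, $t5, 1 → $t5=9-1=8
cmp $t5, 6  (cmp 8,6)
bgt L0: taken
add $t1, $t1, 18 → $t1=56+18=74
add $t1, $t1, 13 → $t1=74+13=87
sub $t1, $t1, 14 → $t1=87-14=73
sub $t5, $t5, 1 → $t5=8-1=7
cmp $t5, 6  (cmp 7,6)
bgt L0: taken
add $t1, $t1, 18 → $t1=73+18=91
add $t1, $t1, 13 → $t1=91+13=104
sub $t1, $t1, 14 → $t1=104-14=90
sub $t5, $t5, 1 → $t5=7-1=6
cmp $t5, 6  (cmp 6,6)
bgt L0: not taken
halt.
Total executed instructions: 33.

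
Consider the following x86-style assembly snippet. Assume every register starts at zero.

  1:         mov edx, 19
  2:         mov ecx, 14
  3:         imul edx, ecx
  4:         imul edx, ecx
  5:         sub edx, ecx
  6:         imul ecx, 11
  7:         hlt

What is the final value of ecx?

154

edx=19
ecx=14
edx=19*14=266
edx=266*14=3724
edx=3724-14=3710
ecx=14*11=154
halt.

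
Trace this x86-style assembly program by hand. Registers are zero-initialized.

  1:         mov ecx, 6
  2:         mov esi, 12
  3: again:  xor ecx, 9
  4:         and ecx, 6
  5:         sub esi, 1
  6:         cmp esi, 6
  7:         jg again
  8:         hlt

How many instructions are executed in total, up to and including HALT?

33

mov ecx, 6 → ecx=6
mov esi, 12 → esi=12
xor ecx, 9 → ecx=6^9=15
and ecx, 6 → ecx=15&6=6
sub esi, 1 → esi=12-1=11
cmp esi, 6  (cmp 11,6)
jg again: taken
xor ecx, 9 → ecx=6^9=15
and ecx, 6 → ecx=15&6=6
sub esi, 1 → esi=11-1=10
cmp esi, 6  (cmp 10,6)
jg again: taken
xor ecx, 9 → ecx=6^9=15
and ecx, 6 → ecx=15&6=6
sub esi, 1 → esi=10-1=9
cmp esi, 6  (cmp 9,6)
jg again: taken
xor ecx, 9 → ecx=6^9=15
and ecx, 6 → ecx=15&6=6
sub esi, 1 → esi=9-1=8
cmp esi, 6  (cmp 8,6)
jg again: taken
xor ecx, 9 → ecx=6^9=15
and ecx, 6 → ecx=15&6=6
sub esi, 1 → esi=8-1=7
cmp esi, 6  (cmp 7,6)
jg again: taken
xor ecx, 9 → ecx=6^9=15
and ecx, 6 → ecx=15&6=6
sub esi, 1 → esi=7-1=6
cmp esi, 6  (cmp 6,6)
jg again: not taken
halt.
Total executed instructions: 33.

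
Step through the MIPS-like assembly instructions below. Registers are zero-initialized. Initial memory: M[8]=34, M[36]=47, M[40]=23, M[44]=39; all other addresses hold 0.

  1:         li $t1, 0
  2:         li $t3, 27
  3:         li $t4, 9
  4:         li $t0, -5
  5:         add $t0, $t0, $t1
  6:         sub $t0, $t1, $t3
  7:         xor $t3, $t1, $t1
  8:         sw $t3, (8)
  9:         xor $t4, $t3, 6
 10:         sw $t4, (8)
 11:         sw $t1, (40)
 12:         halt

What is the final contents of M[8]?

6

$t1=0
$t3=27
$t4=9
$t0=-5
$t0=(-5)+0=-5
$t0=0-27=-27
$t3=0^0=0
sw $t3, (8) → M[8]=0
$t4=0^6=6
sw $t4, (8) → M[8]=6
sw $t1, (40) → M[40]=0
halt.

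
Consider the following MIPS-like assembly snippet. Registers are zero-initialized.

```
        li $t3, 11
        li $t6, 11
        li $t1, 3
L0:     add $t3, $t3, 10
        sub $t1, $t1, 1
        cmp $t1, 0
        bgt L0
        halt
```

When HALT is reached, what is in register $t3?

li $t3, 11 → $t3=11
li $t6, 11 → $t6=11
li $t1, 3 → $t1=3
add $t3, $t3, 10 → $t3=11+10=21
sub $t1, $t1, 1 → $t1=3-1=2
cmp $t1, 0  (cmp 2,0)
bgt L0: taken
add $t3, $t3, 10 → $t3=21+10=31
sub $t1, $t1, 1 → $t1=2-1=1
cmp $t1, 0  (cmp 1,0)
bgt L0: taken
add $t3, $t3, 10 → $t3=31+10=41
sub $t1, $t1, 1 → $t1=1-1=0
cmp $t1, 0  (cmp 0,0)
bgt L0: not taken
halt.

41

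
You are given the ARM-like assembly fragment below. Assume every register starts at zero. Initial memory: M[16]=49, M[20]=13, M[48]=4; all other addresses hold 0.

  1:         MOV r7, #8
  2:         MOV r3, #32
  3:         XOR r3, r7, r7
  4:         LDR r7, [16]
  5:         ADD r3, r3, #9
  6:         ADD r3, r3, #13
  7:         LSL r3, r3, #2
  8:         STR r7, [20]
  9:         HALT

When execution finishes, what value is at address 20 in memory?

MOV r7, #8 → r7=8
MOV r3, #32 → r3=32
XOR r3, r7, r7 → r3=8^8=0
LDR r7, [16] → r7=M[16]=49
ADD r3, r3, #9 → r3=0+9=9
ADD r3, r3, #13 → r3=9+13=22
LSL r3, r3, #2 → r3=22<<2=88
STR r7, [20] → M[20]=49
halt.

49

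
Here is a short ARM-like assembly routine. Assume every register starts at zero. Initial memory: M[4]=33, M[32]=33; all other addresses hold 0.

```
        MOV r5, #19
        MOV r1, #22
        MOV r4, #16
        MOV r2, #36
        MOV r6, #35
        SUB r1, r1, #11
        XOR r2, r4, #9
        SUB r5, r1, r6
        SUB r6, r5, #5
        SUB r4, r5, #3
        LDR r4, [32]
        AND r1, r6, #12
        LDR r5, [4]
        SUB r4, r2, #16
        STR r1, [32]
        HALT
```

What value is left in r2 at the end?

25

MOV r5, #19 → r5=19
MOV r1, #22 → r1=22
MOV r4, #16 → r4=16
MOV r2, #36 → r2=36
MOV r6, #35 → r6=35
SUB r1, r1, #11 → r1=22-11=11
XOR r2, r4, #9 → r2=16^9=25
SUB r5, r1, r6 → r5=11-35=-24
SUB r6, r5, #5 → r6=(-24)-5=-29
SUB r4, r5, #3 → r4=(-24)-3=-27
LDR r4, [32] → r4=M[32]=33
AND r1, r6, #12 → r1=(-29)&12=0
LDR r5, [4] → r5=M[4]=33
SUB r4, r2, #16 → r4=25-16=9
STR r1, [32] → M[32]=0
halt.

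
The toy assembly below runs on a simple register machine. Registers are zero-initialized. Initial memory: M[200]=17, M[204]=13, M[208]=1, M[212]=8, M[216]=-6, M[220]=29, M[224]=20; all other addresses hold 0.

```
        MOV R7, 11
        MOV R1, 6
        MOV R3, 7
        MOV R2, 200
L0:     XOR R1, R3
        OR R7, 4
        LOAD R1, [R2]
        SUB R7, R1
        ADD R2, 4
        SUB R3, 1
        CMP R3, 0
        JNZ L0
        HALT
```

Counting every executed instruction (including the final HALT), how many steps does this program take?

61

MOV R7, 11 → R7=11
MOV R1, 6 → R1=6
MOV R3, 7 → R3=7
MOV R2, 200 → R2=200
XOR R1, R3 → R1=6^7=1
OR R7, 4 → R7=11|4=15
LOAD R1, [R2] → R1=M[200]=17
SUB R7, R1 → R7=15-17=-2
ADD R2, 4 → R2=200+4=204
SUB R3, 1 → R3=7-1=6
CMP R3, 0  (cmp 6,0)
JNZ L0: taken
XOR R1, R3 → R1=17^6=23
OR R7, 4 → R7=(-2)|4=-2
LOAD R1, [R2] → R1=M[204]=13
SUB R7, R1 → R7=(-2)-13=-15
ADD R2, 4 → R2=204+4=208
SUB R3, 1 → R3=6-1=5
CMP R3, 0  (cmp 5,0)
JNZ L0: taken
XOR R1, R3 → R1=13^5=8
OR R7, 4 → R7=(-15)|4=-11
LOAD R1, [R2] → R1=M[208]=1
SUB R7, R1 → R7=(-11)-1=-12
ADD R2, 4 → R2=208+4=212
SUB R3, 1 → R3=5-1=4
CMP R3, 0  (cmp 4,0)
JNZ L0: taken
XOR R1, R3 → R1=1^4=5
OR R7, 4 → R7=(-12)|4=-12
LOAD R1, [R2] → R1=M[212]=8
SUB R7, R1 → R7=(-12)-8=-20
ADD R2, 4 → R2=212+4=216
SUB R3, 1 → R3=4-1=3
CMP R3, 0  (cmp 3,0)
JNZ L0: taken
XOR R1, R3 → R1=8^3=11
OR R7, 4 → R7=(-20)|4=-20
LOAD R1, [R2] → R1=M[216]=-6
SUB R7, R1 → R7=(-20)-(-6)=-14
ADD R2, 4 → R2=216+4=220
SUB R3, 1 → R3=3-1=2
CMP R3, 0  (cmp 2,0)
JNZ L0: taken
XOR R1, R3 → R1=(-6)^2=-8
OR R7, 4 → R7=(-14)|4=-10
LOAD R1, [R2] → R1=M[220]=29
SUB R7, R1 → R7=(-10)-29=-39
ADD R2, 4 → R2=220+4=224
SUB R3, 1 → R3=2-1=1
CMP R3, 0  (cmp 1,0)
JNZ L0: taken
XOR R1, R3 → R1=29^1=28
OR R7, 4 → R7=(-39)|4=-35
LOAD R1, [R2] → R1=M[224]=20
SUB R7, R1 → R7=(-35)-20=-55
ADD R2, 4 → R2=224+4=228
SUB R3, 1 → R3=1-1=0
CMP R3, 0  (cmp 0,0)
JNZ L0: not taken
halt.
Total executed instructions: 61.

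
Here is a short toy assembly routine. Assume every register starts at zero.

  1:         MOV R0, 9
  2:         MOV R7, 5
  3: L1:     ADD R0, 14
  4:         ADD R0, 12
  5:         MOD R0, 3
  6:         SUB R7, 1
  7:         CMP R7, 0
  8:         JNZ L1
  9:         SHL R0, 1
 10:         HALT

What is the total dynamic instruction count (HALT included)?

34

MOV R0, 9 → R0=9
MOV R7, 5 → R7=5
ADD R0, 14 → R0=9+14=23
ADD R0, 12 → R0=23+12=35
MOD R0, 3 → R0=35%3=2
SUB R7, 1 → R7=5-1=4
CMP R7, 0  (cmp 4,0)
JNZ L1: taken
ADD R0, 14 → R0=2+14=16
ADD R0, 12 → R0=16+12=28
MOD R0, 3 → R0=28%3=1
SUB R7, 1 → R7=4-1=3
CMP R7, 0  (cmp 3,0)
JNZ L1: taken
ADD R0, 14 → R0=1+14=15
ADD R0, 12 → R0=15+12=27
MOD R0, 3 → R0=27%3=0
SUB R7, 1 → R7=3-1=2
CMP R7, 0  (cmp 2,0)
JNZ L1: taken
ADD R0, 14 → R0=0+14=14
ADD R0, 12 → R0=14+12=26
MOD R0, 3 → R0=26%3=2
SUB R7, 1 → R7=2-1=1
CMP R7, 0  (cmp 1,0)
JNZ L1: taken
ADD R0, 14 → R0=2+14=16
ADD R0, 12 → R0=16+12=28
MOD R0, 3 → R0=28%3=1
SUB R7, 1 → R7=1-1=0
CMP R7, 0  (cmp 0,0)
JNZ L1: not taken
SHL R0, 1 → R0=1<<1=2
halt.
Total executed instructions: 34.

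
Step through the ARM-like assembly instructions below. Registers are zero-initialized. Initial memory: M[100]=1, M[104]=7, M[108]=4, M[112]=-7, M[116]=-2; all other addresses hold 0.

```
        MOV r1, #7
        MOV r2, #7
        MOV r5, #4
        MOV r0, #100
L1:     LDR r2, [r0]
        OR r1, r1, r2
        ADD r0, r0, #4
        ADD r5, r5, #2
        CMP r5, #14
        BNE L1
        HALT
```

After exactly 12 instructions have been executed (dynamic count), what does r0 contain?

r1=7
r2=7
r5=4
r0=100
r2=M[100]=1
r1=7|1=7
r0=100+4=104
r5=4+2=6
CMP r5, #14  (cmp 6,14)
BNE L1: taken
r2=M[104]=7
r1=7|7=7
After step 12: r0 = 104.

104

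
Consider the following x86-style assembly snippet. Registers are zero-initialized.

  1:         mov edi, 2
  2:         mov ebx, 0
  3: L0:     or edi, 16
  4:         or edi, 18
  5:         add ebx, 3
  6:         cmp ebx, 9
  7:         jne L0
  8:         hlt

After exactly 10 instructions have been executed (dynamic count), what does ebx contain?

6

mov edi, 2 → edi=2
mov ebx, 0 → ebx=0
or edi, 16 → edi=2|16=18
or edi, 18 → edi=18|18=18
add ebx, 3 → ebx=0+3=3
cmp ebx, 9  (cmp 3,9)
jne L0: taken
or edi, 16 → edi=18|16=18
or edi, 18 → edi=18|18=18
add ebx, 3 → ebx=3+3=6
After step 10: ebx = 6.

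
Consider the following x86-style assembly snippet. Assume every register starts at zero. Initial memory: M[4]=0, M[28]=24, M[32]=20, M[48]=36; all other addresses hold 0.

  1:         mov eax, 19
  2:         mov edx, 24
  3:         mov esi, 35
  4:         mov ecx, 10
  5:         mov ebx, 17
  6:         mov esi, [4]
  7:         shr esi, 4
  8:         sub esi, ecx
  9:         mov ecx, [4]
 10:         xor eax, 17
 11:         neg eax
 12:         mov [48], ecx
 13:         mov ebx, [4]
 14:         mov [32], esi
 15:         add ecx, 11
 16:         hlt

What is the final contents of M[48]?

after mov eax, 19: eax=19
after mov edx, 24: edx=24
after mov esi, 35: esi=35
after mov ecx, 10: ecx=10
after mov ebx, 17: ebx=17
after mov esi, [4]: esi=M[4]=0
after shr esi, 4: esi=0>>4=0
after sub esi, ecx: esi=0-10=-10
after mov ecx, [4]: ecx=M[4]=0
after xor eax, 17: eax=19^17=2
after neg eax: eax=-(2)=-2
mov [48], ecx → M[48]=0
after mov ebx, [4]: ebx=M[4]=0
mov [32], esi → M[32]=-10
after add ecx, 11: ecx=0+11=11
halt.

0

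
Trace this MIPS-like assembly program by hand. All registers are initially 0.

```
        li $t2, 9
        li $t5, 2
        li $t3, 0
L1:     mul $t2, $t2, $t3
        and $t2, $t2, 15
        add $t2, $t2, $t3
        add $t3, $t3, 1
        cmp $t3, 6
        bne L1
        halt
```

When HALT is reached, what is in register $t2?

after li $t2, 9: $t2=9
after li $t5, 2: $t5=2
after li $t3, 0: $t3=0
after mul $t2, $t2, $t3: $t2=9*0=0
after and $t2, $t2, 15: $t2=0&15=0
after add $t2, $t2, $t3: $t2=0+0=0
after add $t3, $t3, 1: $t3=0+1=1
cmp $t3, 6  (cmp 1,6)
bne L1: taken
after mul $t2, $t2, $t3: $t2=0*1=0
after and $t2, $t2, 15: $t2=0&15=0
after add $t2, $t2, $t3: $t2=0+1=1
after add $t3, $t3, 1: $t3=1+1=2
cmp $t3, 6  (cmp 2,6)
bne L1: taken
after mul $t2, $t2, $t3: $t2=1*2=2
after and $t2, $t2, 15: $t2=2&15=2
after add $t2, $t2, $t3: $t2=2+2=4
after add $t3, $t3, 1: $t3=2+1=3
cmp $t3, 6  (cmp 3,6)
bne L1: taken
after mul $t2, $t2, $t3: $t2=4*3=12
after and $t2, $t2, 15: $t2=12&15=12
after add $t2, $t2, $t3: $t2=12+3=15
after add $t3, $t3, 1: $t3=3+1=4
cmp $t3, 6  (cmp 4,6)
bne L1: taken
after mul $t2, $t2, $t3: $t2=15*4=60
after and $t2, $t2, 15: $t2=60&15=12
after add $t2, $t2, $t3: $t2=12+4=16
after add $t3, $t3, 1: $t3=4+1=5
cmp $t3, 6  (cmp 5,6)
bne L1: taken
after mul $t2, $t2, $t3: $t2=16*5=80
after and $t2, $t2, 15: $t2=80&15=0
after add $t2, $t2, $t3: $t2=0+5=5
after add $t3, $t3, 1: $t3=5+1=6
cmp $t3, 6  (cmp 6,6)
bne L1: not taken
halt.

5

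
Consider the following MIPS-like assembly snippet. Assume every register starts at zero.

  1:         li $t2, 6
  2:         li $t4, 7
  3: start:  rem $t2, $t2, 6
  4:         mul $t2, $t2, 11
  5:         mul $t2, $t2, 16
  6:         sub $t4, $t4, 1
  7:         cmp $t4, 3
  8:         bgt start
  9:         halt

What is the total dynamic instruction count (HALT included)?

27

li $t2, 6 → $t2=6
li $t4, 7 → $t4=7
rem $t2, $t2, 6 → $t2=6%6=0
mul $t2, $t2, 11 → $t2=0*11=0
mul $t2, $t2, 16 → $t2=0*16=0
sub $t4, $t4, 1 → $t4=7-1=6
cmp $t4, 3  (cmp 6,3)
bgt start: taken
rem $t2, $t2, 6 → $t2=0%6=0
mul $t2, $t2, 11 → $t2=0*11=0
mul $t2, $t2, 16 → $t2=0*16=0
sub $t4, $t4, 1 → $t4=6-1=5
cmp $t4, 3  (cmp 5,3)
bgt start: taken
rem $t2, $t2, 6 → $t2=0%6=0
mul $t2, $t2, 11 → $t2=0*11=0
mul $t2, $t2, 16 → $t2=0*16=0
sub $t4, $t4, 1 → $t4=5-1=4
cmp $t4, 3  (cmp 4,3)
bgt start: taken
rem $t2, $t2, 6 → $t2=0%6=0
mul $t2, $t2, 11 → $t2=0*11=0
mul $t2, $t2, 16 → $t2=0*16=0
sub $t4, $t4, 1 → $t4=4-1=3
cmp $t4, 3  (cmp 3,3)
bgt start: not taken
halt.
Total executed instructions: 27.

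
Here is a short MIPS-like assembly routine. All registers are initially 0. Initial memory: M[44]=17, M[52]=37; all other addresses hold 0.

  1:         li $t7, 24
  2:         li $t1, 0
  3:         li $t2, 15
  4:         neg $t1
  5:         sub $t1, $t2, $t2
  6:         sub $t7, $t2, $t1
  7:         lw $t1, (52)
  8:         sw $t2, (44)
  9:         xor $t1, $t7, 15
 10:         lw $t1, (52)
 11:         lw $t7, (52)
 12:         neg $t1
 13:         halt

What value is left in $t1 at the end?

$t7=24
$t1=0
$t2=15
$t1=-(0)=0
$t1=15-15=0
$t7=15-0=15
$t1=M[52]=37
sw $t2, (44) → M[44]=15
$t1=15^15=0
$t1=M[52]=37
$t7=M[52]=37
$t1=-(37)=-37
halt.

-37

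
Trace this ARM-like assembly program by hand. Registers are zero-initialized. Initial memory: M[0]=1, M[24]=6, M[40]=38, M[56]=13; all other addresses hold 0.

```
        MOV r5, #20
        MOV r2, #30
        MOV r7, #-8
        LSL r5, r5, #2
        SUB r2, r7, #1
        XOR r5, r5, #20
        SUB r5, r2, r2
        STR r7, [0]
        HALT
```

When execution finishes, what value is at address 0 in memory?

-8

r5=20
r2=30
r7=-8
r5=20<<2=80
r2=(-8)-1=-9
r5=80^20=68
r5=(-9)-(-9)=0
STR r7, [0] → M[0]=-8
halt.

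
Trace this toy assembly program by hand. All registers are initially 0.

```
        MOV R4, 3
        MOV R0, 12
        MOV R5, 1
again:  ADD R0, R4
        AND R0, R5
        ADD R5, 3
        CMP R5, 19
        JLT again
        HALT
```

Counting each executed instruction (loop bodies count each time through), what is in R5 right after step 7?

R4=3
R0=12
R5=1
R0=12+3=15
R0=15&1=1
R5=1+3=4
CMP R5, 19  (cmp 4,19)
After step 7: R5 = 4.

4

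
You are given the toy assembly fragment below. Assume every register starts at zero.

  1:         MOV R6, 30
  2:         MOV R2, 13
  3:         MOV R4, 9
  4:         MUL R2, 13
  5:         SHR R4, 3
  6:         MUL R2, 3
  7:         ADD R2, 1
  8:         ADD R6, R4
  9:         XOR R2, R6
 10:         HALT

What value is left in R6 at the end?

after MOV R6, 30: R6=30
after MOV R2, 13: R2=13
after MOV R4, 9: R4=9
after MUL R2, 13: R2=13*13=169
after SHR R4, 3: R4=9>>3=1
after MUL R2, 3: R2=169*3=507
after ADD R2, 1: R2=507+1=508
after ADD R6, R4: R6=30+1=31
after XOR R2, R6: R2=508^31=483
halt.

31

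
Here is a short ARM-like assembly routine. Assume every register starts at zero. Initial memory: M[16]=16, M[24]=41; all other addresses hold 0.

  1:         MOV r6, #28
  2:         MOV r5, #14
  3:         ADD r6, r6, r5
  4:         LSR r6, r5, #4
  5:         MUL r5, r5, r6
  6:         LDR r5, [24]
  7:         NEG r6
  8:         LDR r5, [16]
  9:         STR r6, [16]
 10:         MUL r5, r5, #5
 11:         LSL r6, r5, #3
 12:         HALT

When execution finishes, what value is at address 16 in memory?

after MOV r6, #28: r6=28
after MOV r5, #14: r5=14
after ADD r6, r6, r5: r6=28+14=42
after LSR r6, r5, #4: r6=14>>4=0
after MUL r5, r5, r6: r5=14*0=0
after LDR r5, [24]: r5=M[24]=41
after NEG r6: r6=-(0)=0
after LDR r5, [16]: r5=M[16]=16
STR r6, [16] → M[16]=0
after MUL r5, r5, #5: r5=16*5=80
after LSL r6, r5, #3: r6=80<<3=640
halt.

0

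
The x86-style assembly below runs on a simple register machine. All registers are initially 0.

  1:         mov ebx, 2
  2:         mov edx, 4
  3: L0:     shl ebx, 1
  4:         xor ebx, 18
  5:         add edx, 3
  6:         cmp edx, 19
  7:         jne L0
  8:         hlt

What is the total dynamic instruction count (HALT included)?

28

mov ebx, 2 → ebx=2
mov edx, 4 → edx=4
shl ebx, 1 → ebx=2<<1=4
xor ebx, 18 → ebx=4^18=22
add edx, 3 → edx=4+3=7
cmp edx, 19  (cmp 7,19)
jne L0: taken
shl ebx, 1 → ebx=22<<1=44
xor ebx, 18 → ebx=44^18=62
add edx, 3 → edx=7+3=10
cmp edx, 19  (cmp 10,19)
jne L0: taken
shl ebx, 1 → ebx=62<<1=124
xor ebx, 18 → ebx=124^18=110
add edx, 3 → edx=10+3=13
cmp edx, 19  (cmp 13,19)
jne L0: taken
shl ebx, 1 → ebx=110<<1=220
xor ebx, 18 → ebx=220^18=206
add edx, 3 → edx=13+3=16
cmp edx, 19  (cmp 16,19)
jne L0: taken
shl ebx, 1 → ebx=206<<1=412
xor ebx, 18 → ebx=412^18=398
add edx, 3 → edx=16+3=19
cmp edx, 19  (cmp 19,19)
jne L0: not taken
halt.
Total executed instructions: 28.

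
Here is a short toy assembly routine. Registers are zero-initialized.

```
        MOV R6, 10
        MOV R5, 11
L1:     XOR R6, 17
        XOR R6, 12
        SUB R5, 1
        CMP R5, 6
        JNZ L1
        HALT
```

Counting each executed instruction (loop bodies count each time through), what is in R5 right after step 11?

9

after MOV R6, 10: R6=10
after MOV R5, 11: R5=11
after XOR R6, 17: R6=10^17=27
after XOR R6, 12: R6=27^12=23
after SUB R5, 1: R5=11-1=10
CMP R5, 6  (cmp 10,6)
JNZ L1: taken
after XOR R6, 17: R6=23^17=6
after XOR R6, 12: R6=6^12=10
after SUB R5, 1: R5=10-1=9
CMP R5, 6  (cmp 9,6)
After step 11: R5 = 9.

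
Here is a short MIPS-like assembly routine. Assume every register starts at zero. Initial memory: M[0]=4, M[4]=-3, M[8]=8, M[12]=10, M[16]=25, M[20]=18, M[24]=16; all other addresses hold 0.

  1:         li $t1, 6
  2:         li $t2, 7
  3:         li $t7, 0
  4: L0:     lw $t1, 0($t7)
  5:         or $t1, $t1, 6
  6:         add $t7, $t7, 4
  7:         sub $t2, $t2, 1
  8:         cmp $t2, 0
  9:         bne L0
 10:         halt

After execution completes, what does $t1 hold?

22

$t1=6
$t2=7
$t7=0
$t1=M[0]=4
$t1=4|6=6
$t7=0+4=4
$t2=7-1=6
cmp $t2, 0  (cmp 6,0)
bne L0: taken
$t1=M[4]=-3
$t1=(-3)|6=-1
$t7=4+4=8
$t2=6-1=5
cmp $t2, 0  (cmp 5,0)
bne L0: taken
$t1=M[8]=8
$t1=8|6=14
$t7=8+4=12
$t2=5-1=4
cmp $t2, 0  (cmp 4,0)
bne L0: taken
$t1=M[12]=10
$t1=10|6=14
$t7=12+4=16
$t2=4-1=3
cmp $t2, 0  (cmp 3,0)
bne L0: taken
$t1=M[16]=25
$t1=25|6=31
$t7=16+4=20
$t2=3-1=2
cmp $t2, 0  (cmp 2,0)
bne L0: taken
$t1=M[20]=18
$t1=18|6=22
$t7=20+4=24
$t2=2-1=1
cmp $t2, 0  (cmp 1,0)
bne L0: taken
$t1=M[24]=16
$t1=16|6=22
$t7=24+4=28
$t2=1-1=0
cmp $t2, 0  (cmp 0,0)
bne L0: not taken
halt.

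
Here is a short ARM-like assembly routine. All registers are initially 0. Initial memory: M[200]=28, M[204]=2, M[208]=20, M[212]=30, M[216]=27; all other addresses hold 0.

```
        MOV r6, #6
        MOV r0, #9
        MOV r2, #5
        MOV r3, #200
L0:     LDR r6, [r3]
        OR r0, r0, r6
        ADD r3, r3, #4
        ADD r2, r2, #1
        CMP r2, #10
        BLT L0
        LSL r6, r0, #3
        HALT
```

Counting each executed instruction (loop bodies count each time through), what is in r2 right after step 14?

after MOV r6, #6: r6=6
after MOV r0, #9: r0=9
after MOV r2, #5: r2=5
after MOV r3, #200: r3=200
after LDR r6, [r3]: r6=M[200]=28
after OR r0, r0, r6: r0=9|28=29
after ADD r3, r3, #4: r3=200+4=204
after ADD r2, r2, #1: r2=5+1=6
CMP r2, #10  (cmp 6,10)
BLT L0: taken
after LDR r6, [r3]: r6=M[204]=2
after OR r0, r0, r6: r0=29|2=31
after ADD r3, r3, #4: r3=204+4=208
after ADD r2, r2, #1: r2=6+1=7
After step 14: r2 = 7.

7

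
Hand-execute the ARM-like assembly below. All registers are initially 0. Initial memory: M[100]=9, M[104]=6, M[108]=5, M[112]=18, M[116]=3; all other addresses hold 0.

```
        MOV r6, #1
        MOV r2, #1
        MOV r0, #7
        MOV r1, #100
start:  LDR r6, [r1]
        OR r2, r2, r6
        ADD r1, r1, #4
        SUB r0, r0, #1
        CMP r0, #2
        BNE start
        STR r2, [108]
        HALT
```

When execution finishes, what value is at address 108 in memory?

after MOV r6, #1: r6=1
after MOV r2, #1: r2=1
after MOV r0, #7: r0=7
after MOV r1, #100: r1=100
after LDR r6, [r1]: r6=M[100]=9
after OR r2, r2, r6: r2=1|9=9
after ADD r1, r1, #4: r1=100+4=104
after SUB r0, r0, #1: r0=7-1=6
CMP r0, #2  (cmp 6,2)
BNE start: taken
after LDR r6, [r1]: r6=M[104]=6
after OR r2, r2, r6: r2=9|6=15
after ADD r1, r1, #4: r1=104+4=108
after SUB r0, r0, #1: r0=6-1=5
CMP r0, #2  (cmp 5,2)
BNE start: taken
after LDR r6, [r1]: r6=M[108]=5
after OR r2, r2, r6: r2=15|5=15
after ADD r1, r1, #4: r1=108+4=112
after SUB r0, r0, #1: r0=5-1=4
CMP r0, #2  (cmp 4,2)
BNE start: taken
after LDR r6, [r1]: r6=M[112]=18
after OR r2, r2, r6: r2=15|18=31
after ADD r1, r1, #4: r1=112+4=116
after SUB r0, r0, #1: r0=4-1=3
CMP r0, #2  (cmp 3,2)
BNE start: taken
after LDR r6, [r1]: r6=M[116]=3
after OR r2, r2, r6: r2=31|3=31
after ADD r1, r1, #4: r1=116+4=120
after SUB r0, r0, #1: r0=3-1=2
CMP r0, #2  (cmp 2,2)
BNE start: not taken
STR r2, [108] → M[108]=31
halt.

31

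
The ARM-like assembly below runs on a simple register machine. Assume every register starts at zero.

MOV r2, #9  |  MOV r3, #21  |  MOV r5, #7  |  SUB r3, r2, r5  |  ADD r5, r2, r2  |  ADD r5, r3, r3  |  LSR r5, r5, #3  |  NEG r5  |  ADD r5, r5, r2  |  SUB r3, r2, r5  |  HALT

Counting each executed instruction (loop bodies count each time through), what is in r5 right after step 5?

18

MOV r2, #9 → r2=9
MOV r3, #21 → r3=21
MOV r5, #7 → r5=7
SUB r3, r2, r5 → r3=9-7=2
ADD r5, r2, r2 → r5=9+9=18
After step 5: r5 = 18.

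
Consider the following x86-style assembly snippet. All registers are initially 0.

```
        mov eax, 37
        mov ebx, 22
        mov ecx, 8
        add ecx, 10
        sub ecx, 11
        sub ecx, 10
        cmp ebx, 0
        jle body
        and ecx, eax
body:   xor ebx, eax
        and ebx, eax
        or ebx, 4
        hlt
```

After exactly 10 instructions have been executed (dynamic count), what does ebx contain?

51

after mov eax, 37: eax=37
after mov ebx, 22: ebx=22
after mov ecx, 8: ecx=8
after add ecx, 10: ecx=8+10=18
after sub ecx, 11: ecx=18-11=7
after sub ecx, 10: ecx=7-10=-3
cmp ebx, 0  (cmp 22,0)
jle body: not taken
after and ecx, eax: ecx=(-3)&37=37
after xor ebx, eax: ebx=22^37=51
After step 10: ebx = 51.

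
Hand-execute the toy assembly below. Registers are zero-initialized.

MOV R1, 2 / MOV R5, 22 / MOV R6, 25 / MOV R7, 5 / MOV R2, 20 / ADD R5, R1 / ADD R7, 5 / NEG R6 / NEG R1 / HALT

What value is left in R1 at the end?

-2

MOV R1, 2 → R1=2
MOV R5, 22 → R5=22
MOV R6, 25 → R6=25
MOV R7, 5 → R7=5
MOV R2, 20 → R2=20
ADD R5, R1 → R5=22+2=24
ADD R7, 5 → R7=5+5=10
NEG R6 → R6=-(25)=-25
NEG R1 → R1=-(2)=-2
halt.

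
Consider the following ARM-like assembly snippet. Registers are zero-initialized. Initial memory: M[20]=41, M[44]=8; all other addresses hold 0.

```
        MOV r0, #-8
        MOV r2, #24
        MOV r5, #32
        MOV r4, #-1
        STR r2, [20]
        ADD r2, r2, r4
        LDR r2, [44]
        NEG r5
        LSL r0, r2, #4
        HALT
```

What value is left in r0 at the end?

r0=-8
r2=24
r5=32
r4=-1
STR r2, [20] → M[20]=24
r2=24+(-1)=23
r2=M[44]=8
r5=-(32)=-32
r0=8<<4=128
halt.

128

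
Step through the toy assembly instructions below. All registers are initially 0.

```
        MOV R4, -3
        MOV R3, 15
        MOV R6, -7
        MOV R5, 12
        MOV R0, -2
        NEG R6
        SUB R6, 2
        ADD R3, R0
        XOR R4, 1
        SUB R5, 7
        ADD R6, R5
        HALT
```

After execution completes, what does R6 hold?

10

MOV R4, -3 → R4=-3
MOV R3, 15 → R3=15
MOV R6, -7 → R6=-7
MOV R5, 12 → R5=12
MOV R0, -2 → R0=-2
NEG R6 → R6=-(-7)=7
SUB R6, 2 → R6=7-2=5
ADD R3, R0 → R3=15+(-2)=13
XOR R4, 1 → R4=(-3)^1=-4
SUB R5, 7 → R5=12-7=5
ADD R6, R5 → R6=5+5=10
halt.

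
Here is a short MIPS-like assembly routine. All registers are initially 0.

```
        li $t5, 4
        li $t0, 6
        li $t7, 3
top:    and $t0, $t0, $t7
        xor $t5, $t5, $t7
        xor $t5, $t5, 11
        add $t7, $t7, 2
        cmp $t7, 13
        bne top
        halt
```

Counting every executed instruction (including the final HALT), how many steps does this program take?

34

li $t5, 4 → $t5=4
li $t0, 6 → $t0=6
li $t7, 3 → $t7=3
and $t0, $t0, $t7 → $t0=6&3=2
xor $t5, $t5, $t7 → $t5=4^3=7
xor $t5, $t5, 11 → $t5=7^11=12
add $t7, $t7, 2 → $t7=3+2=5
cmp $t7, 13  (cmp 5,13)
bne top: taken
and $t0, $t0, $t7 → $t0=2&5=0
xor $t5, $t5, $t7 → $t5=12^5=9
xor $t5, $t5, 11 → $t5=9^11=2
add $t7, $t7, 2 → $t7=5+2=7
cmp $t7, 13  (cmp 7,13)
bne top: taken
and $t0, $t0, $t7 → $t0=0&7=0
xor $t5, $t5, $t7 → $t5=2^7=5
xor $t5, $t5, 11 → $t5=5^11=14
add $t7, $t7, 2 → $t7=7+2=9
cmp $t7, 13  (cmp 9,13)
bne top: taken
and $t0, $t0, $t7 → $t0=0&9=0
xor $t5, $t5, $t7 → $t5=14^9=7
xor $t5, $t5, 11 → $t5=7^11=12
add $t7, $t7, 2 → $t7=9+2=11
cmp $t7, 13  (cmp 11,13)
bne top: taken
and $t0, $t0, $t7 → $t0=0&11=0
xor $t5, $t5, $t7 → $t5=12^11=7
xor $t5, $t5, 11 → $t5=7^11=12
add $t7, $t7, 2 → $t7=11+2=13
cmp $t7, 13  (cmp 13,13)
bne top: not taken
halt.
Total executed instructions: 34.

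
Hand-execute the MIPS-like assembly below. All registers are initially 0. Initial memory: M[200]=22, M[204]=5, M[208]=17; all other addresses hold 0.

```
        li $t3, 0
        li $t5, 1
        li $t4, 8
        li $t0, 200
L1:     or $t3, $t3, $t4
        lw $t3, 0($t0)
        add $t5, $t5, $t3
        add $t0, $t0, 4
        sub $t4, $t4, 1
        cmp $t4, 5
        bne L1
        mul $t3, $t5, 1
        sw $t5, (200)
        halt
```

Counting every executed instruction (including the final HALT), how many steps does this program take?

28

after li $t3, 0: $t3=0
after li $t5, 1: $t5=1
after li $t4, 8: $t4=8
after li $t0, 200: $t0=200
after or $t3, $t3, $t4: $t3=0|8=8
after lw $t3, 0($t0): $t3=M[200]=22
after add $t5, $t5, $t3: $t5=1+22=23
after add $t0, $t0, 4: $t0=200+4=204
after sub $t4, $t4, 1: $t4=8-1=7
cmp $t4, 5  (cmp 7,5)
bne L1: taken
after or $t3, $t3, $t4: $t3=22|7=23
after lw $t3, 0($t0): $t3=M[204]=5
after add $t5, $t5, $t3: $t5=23+5=28
after add $t0, $t0, 4: $t0=204+4=208
after sub $t4, $t4, 1: $t4=7-1=6
cmp $t4, 5  (cmp 6,5)
bne L1: taken
after or $t3, $t3, $t4: $t3=5|6=7
after lw $t3, 0($t0): $t3=M[208]=17
after add $t5, $t5, $t3: $t5=28+17=45
after add $t0, $t0, 4: $t0=208+4=212
after sub $t4, $t4, 1: $t4=6-1=5
cmp $t4, 5  (cmp 5,5)
bne L1: not taken
after mul $t3, $t5, 1: $t3=45*1=45
sw $t5, (200) → M[200]=45
halt.
Total executed instructions: 28.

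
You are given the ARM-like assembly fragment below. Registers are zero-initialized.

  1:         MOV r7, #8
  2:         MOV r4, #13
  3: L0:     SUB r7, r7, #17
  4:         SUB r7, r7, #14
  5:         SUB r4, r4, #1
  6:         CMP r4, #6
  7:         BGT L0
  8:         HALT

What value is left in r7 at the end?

after MOV r7, #8: r7=8
after MOV r4, #13: r4=13
after SUB r7, r7, #17: r7=8-17=-9
after SUB r7, r7, #14: r7=(-9)-14=-23
after SUB r4, r4, #1: r4=13-1=12
CMP r4, #6  (cmp 12,6)
BGT L0: taken
after SUB r7, r7, #17: r7=(-23)-17=-40
after SUB r7, r7, #14: r7=(-40)-14=-54
after SUB r4, r4, #1: r4=12-1=11
CMP r4, #6  (cmp 11,6)
BGT L0: taken
after SUB r7, r7, #17: r7=(-54)-17=-71
after SUB r7, r7, #14: r7=(-71)-14=-85
after SUB r4, r4, #1: r4=11-1=10
CMP r4, #6  (cmp 10,6)
BGT L0: taken
after SUB r7, r7, #17: r7=(-85)-17=-102
after SUB r7, r7, #14: r7=(-102)-14=-116
after SUB r4, r4, #1: r4=10-1=9
CMP r4, #6  (cmp 9,6)
BGT L0: taken
after SUB r7, r7, #17: r7=(-116)-17=-133
after SUB r7, r7, #14: r7=(-133)-14=-147
after SUB r4, r4, #1: r4=9-1=8
CMP r4, #6  (cmp 8,6)
BGT L0: taken
after SUB r7, r7, #17: r7=(-147)-17=-164
after SUB r7, r7, #14: r7=(-164)-14=-178
after SUB r4, r4, #1: r4=8-1=7
CMP r4, #6  (cmp 7,6)
BGT L0: taken
after SUB r7, r7, #17: r7=(-178)-17=-195
after SUB r7, r7, #14: r7=(-195)-14=-209
after SUB r4, r4, #1: r4=7-1=6
CMP r4, #6  (cmp 6,6)
BGT L0: not taken
halt.

-209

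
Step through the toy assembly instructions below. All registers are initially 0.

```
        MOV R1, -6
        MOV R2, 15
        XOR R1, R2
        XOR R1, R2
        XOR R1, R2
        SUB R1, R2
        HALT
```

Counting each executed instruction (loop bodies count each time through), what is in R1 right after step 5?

-11

MOV R1, -6 → R1=-6
MOV R2, 15 → R2=15
XOR R1, R2 → R1=(-6)^15=-11
XOR R1, R2 → R1=(-11)^15=-6
XOR R1, R2 → R1=(-6)^15=-11
After step 5: R1 = -11.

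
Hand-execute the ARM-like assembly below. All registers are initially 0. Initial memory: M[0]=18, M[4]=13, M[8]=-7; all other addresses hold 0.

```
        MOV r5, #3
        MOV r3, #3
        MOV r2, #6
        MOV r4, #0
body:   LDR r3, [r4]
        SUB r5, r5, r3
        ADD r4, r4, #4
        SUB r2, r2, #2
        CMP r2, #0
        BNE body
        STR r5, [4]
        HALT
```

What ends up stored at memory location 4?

-21

MOV r5, #3 → r5=3
MOV r3, #3 → r3=3
MOV r2, #6 → r2=6
MOV r4, #0 → r4=0
LDR r3, [r4] → r3=M[0]=18
SUB r5, r5, r3 → r5=3-18=-15
ADD r4, r4, #4 → r4=0+4=4
SUB r2, r2, #2 → r2=6-2=4
CMP r2, #0  (cmp 4,0)
BNE body: taken
LDR r3, [r4] → r3=M[4]=13
SUB r5, r5, r3 → r5=(-15)-13=-28
ADD r4, r4, #4 → r4=4+4=8
SUB r2, r2, #2 → r2=4-2=2
CMP r2, #0  (cmp 2,0)
BNE body: taken
LDR r3, [r4] → r3=M[8]=-7
SUB r5, r5, r3 → r5=(-28)-(-7)=-21
ADD r4, r4, #4 → r4=8+4=12
SUB r2, r2, #2 → r2=2-2=0
CMP r2, #0  (cmp 0,0)
BNE body: not taken
STR r5, [4] → M[4]=-21
halt.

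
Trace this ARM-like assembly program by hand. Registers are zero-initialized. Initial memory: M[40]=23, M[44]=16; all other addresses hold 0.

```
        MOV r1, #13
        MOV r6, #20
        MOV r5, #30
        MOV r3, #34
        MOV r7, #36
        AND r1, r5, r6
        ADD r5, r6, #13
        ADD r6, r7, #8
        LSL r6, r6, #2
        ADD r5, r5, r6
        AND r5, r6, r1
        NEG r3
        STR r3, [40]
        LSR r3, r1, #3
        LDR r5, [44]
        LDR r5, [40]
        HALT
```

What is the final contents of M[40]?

after MOV r1, #13: r1=13
after MOV r6, #20: r6=20
after MOV r5, #30: r5=30
after MOV r3, #34: r3=34
after MOV r7, #36: r7=36
after AND r1, r5, r6: r1=30&20=20
after ADD r5, r6, #13: r5=20+13=33
after ADD r6, r7, #8: r6=36+8=44
after LSL r6, r6, #2: r6=44<<2=176
after ADD r5, r5, r6: r5=33+176=209
after AND r5, r6, r1: r5=176&20=16
after NEG r3: r3=-(34)=-34
STR r3, [40] → M[40]=-34
after LSR r3, r1, #3: r3=20>>3=2
after LDR r5, [44]: r5=M[44]=16
after LDR r5, [40]: r5=M[40]=-34
halt.

-34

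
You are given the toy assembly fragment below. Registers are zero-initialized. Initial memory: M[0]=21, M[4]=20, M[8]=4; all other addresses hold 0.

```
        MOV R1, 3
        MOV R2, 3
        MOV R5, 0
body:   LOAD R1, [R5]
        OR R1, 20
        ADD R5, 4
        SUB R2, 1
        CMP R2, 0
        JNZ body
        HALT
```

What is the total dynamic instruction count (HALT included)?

R1=3
R2=3
R5=0
R1=M[0]=21
R1=21|20=21
R5=0+4=4
R2=3-1=2
CMP R2, 0  (cmp 2,0)
JNZ body: taken
R1=M[4]=20
R1=20|20=20
R5=4+4=8
R2=2-1=1
CMP R2, 0  (cmp 1,0)
JNZ body: taken
R1=M[8]=4
R1=4|20=20
R5=8+4=12
R2=1-1=0
CMP R2, 0  (cmp 0,0)
JNZ body: not taken
halt.
Total executed instructions: 22.

22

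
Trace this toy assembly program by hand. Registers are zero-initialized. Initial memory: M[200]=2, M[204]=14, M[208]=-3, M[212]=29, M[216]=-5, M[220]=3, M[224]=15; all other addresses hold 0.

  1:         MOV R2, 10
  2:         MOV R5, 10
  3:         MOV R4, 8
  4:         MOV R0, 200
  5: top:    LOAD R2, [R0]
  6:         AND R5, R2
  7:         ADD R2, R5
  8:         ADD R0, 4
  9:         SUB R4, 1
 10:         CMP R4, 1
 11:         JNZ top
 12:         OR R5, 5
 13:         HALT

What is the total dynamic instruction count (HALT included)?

55

after MOV R2, 10: R2=10
after MOV R5, 10: R5=10
after MOV R4, 8: R4=8
after MOV R0, 200: R0=200
after LOAD R2, [R0]: R2=M[200]=2
after AND R5, R2: R5=10&2=2
after ADD R2, R5: R2=2+2=4
after ADD R0, 4: R0=200+4=204
after SUB R4, 1: R4=8-1=7
CMP R4, 1  (cmp 7,1)
JNZ top: taken
after LOAD R2, [R0]: R2=M[204]=14
after AND R5, R2: R5=2&14=2
after ADD R2, R5: R2=14+2=16
after ADD R0, 4: R0=204+4=208
after SUB R4, 1: R4=7-1=6
CMP R4, 1  (cmp 6,1)
JNZ top: taken
after LOAD R2, [R0]: R2=M[208]=-3
after AND R5, R2: R5=2&(-3)=0
after ADD R2, R5: R2=(-3)+0=-3
after ADD R0, 4: R0=208+4=212
after SUB R4, 1: R4=6-1=5
CMP R4, 1  (cmp 5,1)
JNZ top: taken
after LOAD R2, [R0]: R2=M[212]=29
after AND R5, R2: R5=0&29=0
after ADD R2, R5: R2=29+0=29
after ADD R0, 4: R0=212+4=216
after SUB R4, 1: R4=5-1=4
CMP R4, 1  (cmp 4,1)
JNZ top: taken
after LOAD R2, [R0]: R2=M[216]=-5
after AND R5, R2: R5=0&(-5)=0
after ADD R2, R5: R2=(-5)+0=-5
after ADD R0, 4: R0=216+4=220
after SUB R4, 1: R4=4-1=3
CMP R4, 1  (cmp 3,1)
JNZ top: taken
after LOAD R2, [R0]: R2=M[220]=3
after AND R5, R2: R5=0&3=0
after ADD R2, R5: R2=3+0=3
after ADD R0, 4: R0=220+4=224
after SUB R4, 1: R4=3-1=2
CMP R4, 1  (cmp 2,1)
JNZ top: taken
after LOAD R2, [R0]: R2=M[224]=15
after AND R5, R2: R5=0&15=0
after ADD R2, R5: R2=15+0=15
after ADD R0, 4: R0=224+4=228
after SUB R4, 1: R4=2-1=1
CMP R4, 1  (cmp 1,1)
JNZ top: not taken
after OR R5, 5: R5=0|5=5
halt.
Total executed instructions: 55.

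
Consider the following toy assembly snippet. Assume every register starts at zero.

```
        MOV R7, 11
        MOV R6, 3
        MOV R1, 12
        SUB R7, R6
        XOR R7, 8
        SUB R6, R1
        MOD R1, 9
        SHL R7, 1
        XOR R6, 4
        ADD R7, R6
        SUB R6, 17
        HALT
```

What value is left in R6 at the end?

-30

MOV R7, 11 → R7=11
MOV R6, 3 → R6=3
MOV R1, 12 → R1=12
SUB R7, R6 → R7=11-3=8
XOR R7, 8 → R7=8^8=0
SUB R6, R1 → R6=3-12=-9
MOD R1, 9 → R1=12%9=3
SHL R7, 1 → R7=0<<1=0
XOR R6, 4 → R6=(-9)^4=-13
ADD R7, R6 → R7=0+(-13)=-13
SUB R6, 17 → R6=(-13)-17=-30
halt.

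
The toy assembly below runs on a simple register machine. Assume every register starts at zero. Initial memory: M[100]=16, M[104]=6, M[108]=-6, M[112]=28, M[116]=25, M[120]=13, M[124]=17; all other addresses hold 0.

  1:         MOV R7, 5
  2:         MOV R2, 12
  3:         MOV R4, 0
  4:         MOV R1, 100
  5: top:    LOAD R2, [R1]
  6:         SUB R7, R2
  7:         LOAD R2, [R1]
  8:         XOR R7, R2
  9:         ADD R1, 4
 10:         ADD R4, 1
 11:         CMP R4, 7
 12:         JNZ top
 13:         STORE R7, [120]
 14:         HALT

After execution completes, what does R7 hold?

MOV R7, 5 → R7=5
MOV R2, 12 → R2=12
MOV R4, 0 → R4=0
MOV R1, 100 → R1=100
LOAD R2, [R1] → R2=M[100]=16
SUB R7, R2 → R7=5-16=-11
LOAD R2, [R1] → R2=M[100]=16
XOR R7, R2 → R7=(-11)^16=-27
ADD R1, 4 → R1=100+4=104
ADD R4, 1 → R4=0+1=1
CMP R4, 7  (cmp 1,7)
JNZ top: taken
LOAD R2, [R1] → R2=M[104]=6
SUB R7, R2 → R7=(-27)-6=-33
LOAD R2, [R1] → R2=M[104]=6
XOR R7, R2 → R7=(-33)^6=-39
ADD R1, 4 → R1=104+4=108
ADD R4, 1 → R4=1+1=2
CMP R4, 7  (cmp 2,7)
JNZ top: taken
LOAD R2, [R1] → R2=M[108]=-6
SUB R7, R2 → R7=(-39)-(-6)=-33
LOAD R2, [R1] → R2=M[108]=-6
XOR R7, R2 → R7=(-33)^(-6)=37
ADD R1, 4 → R1=108+4=112
ADD R4, 1 → R4=2+1=3
CMP R4, 7  (cmp 3,7)
JNZ top: taken
LOAD R2, [R1] → R2=M[112]=28
SUB R7, R2 → R7=37-28=9
LOAD R2, [R1] → R2=M[112]=28
XOR R7, R2 → R7=9^28=21
ADD R1, 4 → R1=112+4=116
ADD R4, 1 → R4=3+1=4
CMP R4, 7  (cmp 4,7)
JNZ top: taken
LOAD R2, [R1] → R2=M[116]=25
SUB R7, R2 → R7=21-25=-4
LOAD R2, [R1] → R2=M[116]=25
XOR R7, R2 → R7=(-4)^25=-27
ADD R1, 4 → R1=116+4=120
ADD R4, 1 → R4=4+1=5
CMP R4, 7  (cmp 5,7)
JNZ top: taken
LOAD R2, [R1] → R2=M[120]=13
SUB R7, R2 → R7=(-27)-13=-40
LOAD R2, [R1] → R2=M[120]=13
XOR R7, R2 → R7=(-40)^13=-43
ADD R1, 4 → R1=120+4=124
ADD R4, 1 → R4=5+1=6
CMP R4, 7  (cmp 6,7)
JNZ top: taken
LOAD R2, [R1] → R2=M[124]=17
SUB R7, R2 → R7=(-43)-17=-60
LOAD R2, [R1] → R2=M[124]=17
XOR R7, R2 → R7=(-60)^17=-43
ADD R1, 4 → R1=124+4=128
ADD R4, 1 → R4=6+1=7
CMP R4, 7  (cmp 7,7)
JNZ top: not taken
STORE R7, [120] → M[120]=-43
halt.

-43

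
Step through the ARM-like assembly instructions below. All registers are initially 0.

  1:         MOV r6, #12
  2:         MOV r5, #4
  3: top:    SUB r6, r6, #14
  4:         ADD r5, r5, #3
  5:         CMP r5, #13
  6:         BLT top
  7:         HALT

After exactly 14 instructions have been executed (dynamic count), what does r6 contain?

MOV r6, #12 → r6=12
MOV r5, #4 → r5=4
SUB r6, r6, #14 → r6=12-14=-2
ADD r5, r5, #3 → r5=4+3=7
CMP r5, #13  (cmp 7,13)
BLT top: taken
SUB r6, r6, #14 → r6=(-2)-14=-16
ADD r5, r5, #3 → r5=7+3=10
CMP r5, #13  (cmp 10,13)
BLT top: taken
SUB r6, r6, #14 → r6=(-16)-14=-30
ADD r5, r5, #3 → r5=10+3=13
CMP r5, #13  (cmp 13,13)
BLT top: not taken
After step 14: r6 = -30.

-30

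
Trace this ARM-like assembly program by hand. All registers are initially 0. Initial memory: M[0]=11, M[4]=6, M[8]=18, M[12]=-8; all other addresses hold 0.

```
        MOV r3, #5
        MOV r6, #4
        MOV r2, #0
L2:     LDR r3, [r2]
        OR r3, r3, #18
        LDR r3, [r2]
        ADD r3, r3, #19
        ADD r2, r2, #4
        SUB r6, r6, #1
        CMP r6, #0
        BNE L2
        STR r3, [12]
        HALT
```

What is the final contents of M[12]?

r3=5
r6=4
r2=0
r3=M[0]=11
r3=11|18=27
r3=M[0]=11
r3=11+19=30
r2=0+4=4
r6=4-1=3
CMP r6, #0  (cmp 3,0)
BNE L2: taken
r3=M[4]=6
r3=6|18=22
r3=M[4]=6
r3=6+19=25
r2=4+4=8
r6=3-1=2
CMP r6, #0  (cmp 2,0)
BNE L2: taken
r3=M[8]=18
r3=18|18=18
r3=M[8]=18
r3=18+19=37
r2=8+4=12
r6=2-1=1
CMP r6, #0  (cmp 1,0)
BNE L2: taken
r3=M[12]=-8
r3=(-8)|18=-6
r3=M[12]=-8
r3=(-8)+19=11
r2=12+4=16
r6=1-1=0
CMP r6, #0  (cmp 0,0)
BNE L2: not taken
STR r3, [12] → M[12]=11
halt.

11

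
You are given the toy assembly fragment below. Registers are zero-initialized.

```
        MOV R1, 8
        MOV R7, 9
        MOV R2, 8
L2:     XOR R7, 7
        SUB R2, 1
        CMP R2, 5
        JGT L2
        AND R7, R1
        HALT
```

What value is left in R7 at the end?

8

after MOV R1, 8: R1=8
after MOV R7, 9: R7=9
after MOV R2, 8: R2=8
after XOR R7, 7: R7=9^7=14
after SUB R2, 1: R2=8-1=7
CMP R2, 5  (cmp 7,5)
JGT L2: taken
after XOR R7, 7: R7=14^7=9
after SUB R2, 1: R2=7-1=6
CMP R2, 5  (cmp 6,5)
JGT L2: taken
after XOR R7, 7: R7=9^7=14
after SUB R2, 1: R2=6-1=5
CMP R2, 5  (cmp 5,5)
JGT L2: not taken
after AND R7, R1: R7=14&8=8
halt.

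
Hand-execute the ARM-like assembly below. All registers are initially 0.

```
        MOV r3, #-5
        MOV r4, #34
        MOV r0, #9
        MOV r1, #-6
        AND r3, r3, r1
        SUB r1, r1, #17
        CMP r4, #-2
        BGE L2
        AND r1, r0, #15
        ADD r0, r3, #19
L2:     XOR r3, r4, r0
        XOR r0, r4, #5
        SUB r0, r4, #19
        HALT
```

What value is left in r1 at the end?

-23

after MOV r3, #-5: r3=-5
after MOV r4, #34: r4=34
after MOV r0, #9: r0=9
after MOV r1, #-6: r1=-6
after AND r3, r3, r1: r3=(-5)&(-6)=-6
after SUB r1, r1, #17: r1=(-6)-17=-23
CMP r4, #-2  (cmp 34,-2)
BGE L2: taken
after XOR r3, r4, r0: r3=34^9=43
after XOR r0, r4, #5: r0=34^5=39
after SUB r0, r4, #19: r0=34-19=15
halt.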